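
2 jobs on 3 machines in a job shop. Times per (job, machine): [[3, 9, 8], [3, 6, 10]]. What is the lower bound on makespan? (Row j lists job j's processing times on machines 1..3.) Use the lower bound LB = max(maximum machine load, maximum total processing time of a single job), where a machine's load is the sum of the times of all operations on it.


Machine loads:
  Machine 1: 3 + 3 = 6
  Machine 2: 9 + 6 = 15
  Machine 3: 8 + 10 = 18
Max machine load = 18
Job totals:
  Job 1: 20
  Job 2: 19
Max job total = 20
Lower bound = max(18, 20) = 20

20


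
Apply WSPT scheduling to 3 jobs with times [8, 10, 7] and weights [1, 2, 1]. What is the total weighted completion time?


Compute p/w ratios and sort ascending (WSPT): [(10, 2), (7, 1), (8, 1)]
Compute weighted completion times:
  Job (p=10,w=2): C=10, w*C=2*10=20
  Job (p=7,w=1): C=17, w*C=1*17=17
  Job (p=8,w=1): C=25, w*C=1*25=25
Total weighted completion time = 62

62


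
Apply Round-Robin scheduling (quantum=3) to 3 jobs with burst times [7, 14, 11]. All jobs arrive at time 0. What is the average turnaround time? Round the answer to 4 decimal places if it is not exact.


Time quantum = 3
Execution trace:
  J1 runs 3 units, time = 3
  J2 runs 3 units, time = 6
  J3 runs 3 units, time = 9
  J1 runs 3 units, time = 12
  J2 runs 3 units, time = 15
  J3 runs 3 units, time = 18
  J1 runs 1 units, time = 19
  J2 runs 3 units, time = 22
  J3 runs 3 units, time = 25
  J2 runs 3 units, time = 28
  J3 runs 2 units, time = 30
  J2 runs 2 units, time = 32
Finish times: [19, 32, 30]
Average turnaround = 81/3 = 27.0

27.0


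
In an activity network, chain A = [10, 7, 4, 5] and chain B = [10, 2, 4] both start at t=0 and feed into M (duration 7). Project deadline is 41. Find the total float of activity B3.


Forward pass: ES(B3) = sum of predecessors on chain B = 12
EF = ES + duration = 12 + 4 = 16
Backward pass: LF(M) = deadline = 41; LS(M) = 41 - 7 = 34
LF(B3) = LS(M) - sum(successors on chain B) = 34 - 0 = 34
LS = LF - duration = 34 - 4 = 30
Total float = LS - ES = 30 - 12 = 18

18


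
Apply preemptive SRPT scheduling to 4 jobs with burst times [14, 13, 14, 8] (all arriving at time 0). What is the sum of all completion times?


Since all jobs arrive at t=0, SRPT equals SPT ordering.
SPT order: [8, 13, 14, 14]
Completion times:
  Job 1: p=8, C=8
  Job 2: p=13, C=21
  Job 3: p=14, C=35
  Job 4: p=14, C=49
Total completion time = 8 + 21 + 35 + 49 = 113

113


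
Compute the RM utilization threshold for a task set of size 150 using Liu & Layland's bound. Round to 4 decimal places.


Compute 2^(1/150) = 1.0046316744
Subtract 1: 1.0046316744 - 1 = 0.0046316744
Multiply by n: 150 * 0.0046316744 = 0.6947511600
Round to 4 dp: 0.6948

0.6948


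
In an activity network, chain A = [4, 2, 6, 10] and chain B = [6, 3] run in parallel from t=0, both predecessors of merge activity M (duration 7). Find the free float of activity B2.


ES(B2) = sum of predecessors on chain B = 6
EF(B2) = ES + duration = 6 + 3 = 9
Successor of B2 is M. ES(M) = max(sum(A), sum(B)) = max(22, 9) = 22
Free float = ES(successor) - EF(current) = 22 - 9 = 13

13


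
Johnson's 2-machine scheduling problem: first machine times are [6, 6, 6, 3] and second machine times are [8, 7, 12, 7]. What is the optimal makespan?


Apply Johnson's rule:
  Group 1 (a <= b): [(4, 3, 7), (1, 6, 8), (2, 6, 7), (3, 6, 12)]
  Group 2 (a > b): []
Optimal job order: [4, 1, 2, 3]
Schedule:
  Job 4: M1 done at 3, M2 done at 10
  Job 1: M1 done at 9, M2 done at 18
  Job 2: M1 done at 15, M2 done at 25
  Job 3: M1 done at 21, M2 done at 37
Makespan = 37

37


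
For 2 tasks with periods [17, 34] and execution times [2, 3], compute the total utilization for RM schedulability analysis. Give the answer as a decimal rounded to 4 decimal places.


Compute individual utilizations (exact fractions):
  Task 1: C/T = 2/17 (approx. 0.1176)
  Task 2: C/T = 3/34 (approx. 0.0882)
Total utilization U = 2/17 + 3/34 = 7/34
Rounded to 4 decimal places: U = 0.2059
RM (Liu & Layland) bound for 2 tasks = 0.828427; compare with U = 7/34 (approx. 0.205882)
U <= bound, so schedulable by RM sufficient condition.

0.2059


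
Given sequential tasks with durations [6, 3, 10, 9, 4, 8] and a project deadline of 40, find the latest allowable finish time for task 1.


LF(activity 1) = deadline - sum of successor durations
Successors: activities 2 through 6 with durations [3, 10, 9, 4, 8]
Sum of successor durations = 34
LF = 40 - 34 = 6

6


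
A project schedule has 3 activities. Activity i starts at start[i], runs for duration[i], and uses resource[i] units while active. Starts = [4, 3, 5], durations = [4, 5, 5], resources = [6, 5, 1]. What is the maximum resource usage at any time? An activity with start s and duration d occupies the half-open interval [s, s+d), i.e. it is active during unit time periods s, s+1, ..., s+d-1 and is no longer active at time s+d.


Each activity i is active on [start_i, start_i + duration_i).
Compute total resource usage per time slot:
  t=0: active resources = [], total = 0
  t=1: active resources = [], total = 0
  t=2: active resources = [], total = 0
  t=3: active resources = [5], total = 5
  t=4: active resources = [6, 5], total = 11
  t=5: active resources = [6, 5, 1], total = 12
  t=6: active resources = [6, 5, 1], total = 12
  t=7: active resources = [6, 5, 1], total = 12
  t=8: active resources = [1], total = 1
  t=9: active resources = [1], total = 1
Peak resource demand = 12

12


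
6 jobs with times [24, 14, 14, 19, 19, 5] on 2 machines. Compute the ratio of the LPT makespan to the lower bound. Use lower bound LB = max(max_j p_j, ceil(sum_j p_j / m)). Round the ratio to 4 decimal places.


LPT order: [24, 19, 19, 14, 14, 5]
Machine loads after assignment: [52, 43]
LPT makespan = 52
Lower bound = max(max_job, ceil(total/2)) = max(24, 48) = 48
Ratio = 52 / 48 = 1.0833

1.0833


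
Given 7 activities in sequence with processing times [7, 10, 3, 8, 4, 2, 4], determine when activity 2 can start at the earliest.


Activity 2 starts after activities 1 through 1 complete.
Predecessor durations: [7]
ES = 7 = 7

7


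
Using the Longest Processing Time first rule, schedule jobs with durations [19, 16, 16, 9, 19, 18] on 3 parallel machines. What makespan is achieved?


Sort jobs in decreasing order (LPT): [19, 19, 18, 16, 16, 9]
Assign each job to the least loaded machine:
  Machine 1: jobs [19, 16], load = 35
  Machine 2: jobs [19, 9], load = 28
  Machine 3: jobs [18, 16], load = 34
Makespan = max load = 35

35


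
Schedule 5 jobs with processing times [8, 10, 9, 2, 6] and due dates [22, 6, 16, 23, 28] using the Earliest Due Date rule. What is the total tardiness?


Sort by due date (EDD order): [(10, 6), (9, 16), (8, 22), (2, 23), (6, 28)]
Compute completion times and tardiness:
  Job 1: p=10, d=6, C=10, tardiness=max(0,10-6)=4
  Job 2: p=9, d=16, C=19, tardiness=max(0,19-16)=3
  Job 3: p=8, d=22, C=27, tardiness=max(0,27-22)=5
  Job 4: p=2, d=23, C=29, tardiness=max(0,29-23)=6
  Job 5: p=6, d=28, C=35, tardiness=max(0,35-28)=7
Total tardiness = 25

25


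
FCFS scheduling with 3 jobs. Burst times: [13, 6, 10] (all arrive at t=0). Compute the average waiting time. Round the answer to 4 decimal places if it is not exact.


FCFS order (as given): [13, 6, 10]
Waiting times:
  Job 1: wait = 0
  Job 2: wait = 13
  Job 3: wait = 19
Sum of waiting times = 32
Average waiting time = 32/3 = 10.6667

10.6667


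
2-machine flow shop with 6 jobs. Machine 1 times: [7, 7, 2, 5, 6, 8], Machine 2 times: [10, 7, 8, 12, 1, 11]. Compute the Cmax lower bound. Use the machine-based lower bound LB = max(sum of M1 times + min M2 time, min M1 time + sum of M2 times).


LB1 = sum(M1 times) + min(M2 times) = 35 + 1 = 36
LB2 = min(M1 times) + sum(M2 times) = 2 + 49 = 51
Lower bound = max(LB1, LB2) = max(36, 51) = 51

51


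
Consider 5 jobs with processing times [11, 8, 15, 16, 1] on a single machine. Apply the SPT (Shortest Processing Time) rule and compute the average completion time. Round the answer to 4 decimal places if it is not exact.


Sort jobs by processing time (SPT order): [1, 8, 11, 15, 16]
Compute completion times sequentially:
  Job 1: processing = 1, completes at 1
  Job 2: processing = 8, completes at 9
  Job 3: processing = 11, completes at 20
  Job 4: processing = 15, completes at 35
  Job 5: processing = 16, completes at 51
Sum of completion times = 116
Average completion time = 116/5 = 23.2

23.2


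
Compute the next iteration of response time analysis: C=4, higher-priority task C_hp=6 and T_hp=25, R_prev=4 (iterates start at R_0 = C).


R_next = C + ceil(R_prev / T_hp) * C_hp
ceil(4 / 25) = ceil(0.16) = 1
Interference = 1 * 6 = 6
R_next = 4 + 6 = 10

10


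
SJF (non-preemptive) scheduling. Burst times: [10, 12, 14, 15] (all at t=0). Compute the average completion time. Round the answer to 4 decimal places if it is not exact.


SJF order (ascending): [10, 12, 14, 15]
Completion times:
  Job 1: burst=10, C=10
  Job 2: burst=12, C=22
  Job 3: burst=14, C=36
  Job 4: burst=15, C=51
Average completion = 119/4 = 29.75

29.75


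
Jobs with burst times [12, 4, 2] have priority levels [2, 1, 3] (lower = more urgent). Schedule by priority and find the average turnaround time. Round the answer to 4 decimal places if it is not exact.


Sort by priority (ascending = highest first):
Order: [(1, 4), (2, 12), (3, 2)]
Completion times:
  Priority 1, burst=4, C=4
  Priority 2, burst=12, C=16
  Priority 3, burst=2, C=18
Average turnaround = 38/3 = 12.6667

12.6667


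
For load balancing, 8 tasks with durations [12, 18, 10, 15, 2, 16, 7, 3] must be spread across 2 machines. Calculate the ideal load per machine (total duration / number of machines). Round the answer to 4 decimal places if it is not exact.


Total processing time = 12 + 18 + 10 + 15 + 2 + 16 + 7 + 3 = 83
Number of machines = 2
Ideal balanced load = 83 / 2 = 41.5

41.5


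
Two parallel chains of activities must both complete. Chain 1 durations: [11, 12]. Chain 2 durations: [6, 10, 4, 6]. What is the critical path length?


Path A total = 11 + 12 = 23
Path B total = 6 + 10 + 4 + 6 = 26
Critical path = longest path = max(23, 26) = 26

26


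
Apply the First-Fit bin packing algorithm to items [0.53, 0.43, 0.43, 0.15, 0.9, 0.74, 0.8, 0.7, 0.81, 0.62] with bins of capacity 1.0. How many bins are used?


Place items sequentially using First-Fit:
  Item 0.53 -> new Bin 1
  Item 0.43 -> Bin 1 (now 0.96)
  Item 0.43 -> new Bin 2
  Item 0.15 -> Bin 2 (now 0.58)
  Item 0.9 -> new Bin 3
  Item 0.74 -> new Bin 4
  Item 0.8 -> new Bin 5
  Item 0.7 -> new Bin 6
  Item 0.81 -> new Bin 7
  Item 0.62 -> new Bin 8
Total bins used = 8

8


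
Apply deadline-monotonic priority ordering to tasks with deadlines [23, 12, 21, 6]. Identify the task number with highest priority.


Sort tasks by relative deadline (ascending):
  Task 4: deadline = 6
  Task 2: deadline = 12
  Task 3: deadline = 21
  Task 1: deadline = 23
Priority order (highest first): [4, 2, 3, 1]
Highest priority task = 4

4


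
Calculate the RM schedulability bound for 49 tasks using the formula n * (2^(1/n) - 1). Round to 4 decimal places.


Compute 2^(1/49) = 1.0142463870
Subtract 1: 1.0142463870 - 1 = 0.0142463870
Multiply by n: 49 * 0.0142463870 = 0.6980729630
Round to 4 dp: 0.6981

0.6981


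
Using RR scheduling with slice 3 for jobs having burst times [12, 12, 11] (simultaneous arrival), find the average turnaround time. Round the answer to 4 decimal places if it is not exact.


Time quantum = 3
Execution trace:
  J1 runs 3 units, time = 3
  J2 runs 3 units, time = 6
  J3 runs 3 units, time = 9
  J1 runs 3 units, time = 12
  J2 runs 3 units, time = 15
  J3 runs 3 units, time = 18
  J1 runs 3 units, time = 21
  J2 runs 3 units, time = 24
  J3 runs 3 units, time = 27
  J1 runs 3 units, time = 30
  J2 runs 3 units, time = 33
  J3 runs 2 units, time = 35
Finish times: [30, 33, 35]
Average turnaround = 98/3 = 32.6667

32.6667


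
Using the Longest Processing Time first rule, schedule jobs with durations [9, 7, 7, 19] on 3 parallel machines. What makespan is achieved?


Sort jobs in decreasing order (LPT): [19, 9, 7, 7]
Assign each job to the least loaded machine:
  Machine 1: jobs [19], load = 19
  Machine 2: jobs [9], load = 9
  Machine 3: jobs [7, 7], load = 14
Makespan = max load = 19

19


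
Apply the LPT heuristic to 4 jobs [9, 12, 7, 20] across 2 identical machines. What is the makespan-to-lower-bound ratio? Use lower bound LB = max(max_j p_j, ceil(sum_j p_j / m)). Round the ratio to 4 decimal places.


LPT order: [20, 12, 9, 7]
Machine loads after assignment: [27, 21]
LPT makespan = 27
Lower bound = max(max_job, ceil(total/2)) = max(20, 24) = 24
Ratio = 27 / 24 = 1.125

1.125


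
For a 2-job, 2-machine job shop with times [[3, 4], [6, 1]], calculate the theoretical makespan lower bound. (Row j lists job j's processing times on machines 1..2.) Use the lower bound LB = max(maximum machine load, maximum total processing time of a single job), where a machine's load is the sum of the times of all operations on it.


Machine loads:
  Machine 1: 3 + 6 = 9
  Machine 2: 4 + 1 = 5
Max machine load = 9
Job totals:
  Job 1: 7
  Job 2: 7
Max job total = 7
Lower bound = max(9, 7) = 9

9


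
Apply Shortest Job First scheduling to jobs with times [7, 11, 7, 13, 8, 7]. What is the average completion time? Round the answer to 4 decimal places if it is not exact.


SJF order (ascending): [7, 7, 7, 8, 11, 13]
Completion times:
  Job 1: burst=7, C=7
  Job 2: burst=7, C=14
  Job 3: burst=7, C=21
  Job 4: burst=8, C=29
  Job 5: burst=11, C=40
  Job 6: burst=13, C=53
Average completion = 164/6 = 27.3333

27.3333


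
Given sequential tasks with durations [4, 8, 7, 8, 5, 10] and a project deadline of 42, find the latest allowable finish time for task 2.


LF(activity 2) = deadline - sum of successor durations
Successors: activities 3 through 6 with durations [7, 8, 5, 10]
Sum of successor durations = 30
LF = 42 - 30 = 12

12


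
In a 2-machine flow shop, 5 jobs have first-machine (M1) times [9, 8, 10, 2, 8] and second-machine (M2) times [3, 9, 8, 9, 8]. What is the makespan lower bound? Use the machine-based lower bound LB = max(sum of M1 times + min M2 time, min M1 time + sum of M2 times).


LB1 = sum(M1 times) + min(M2 times) = 37 + 3 = 40
LB2 = min(M1 times) + sum(M2 times) = 2 + 37 = 39
Lower bound = max(LB1, LB2) = max(40, 39) = 40

40


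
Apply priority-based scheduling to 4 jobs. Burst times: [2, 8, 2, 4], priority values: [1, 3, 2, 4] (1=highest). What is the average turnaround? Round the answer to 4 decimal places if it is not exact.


Sort by priority (ascending = highest first):
Order: [(1, 2), (2, 2), (3, 8), (4, 4)]
Completion times:
  Priority 1, burst=2, C=2
  Priority 2, burst=2, C=4
  Priority 3, burst=8, C=12
  Priority 4, burst=4, C=16
Average turnaround = 34/4 = 8.5

8.5


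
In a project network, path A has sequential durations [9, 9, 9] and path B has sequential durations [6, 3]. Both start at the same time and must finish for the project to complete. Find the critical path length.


Path A total = 9 + 9 + 9 = 27
Path B total = 6 + 3 = 9
Critical path = longest path = max(27, 9) = 27

27


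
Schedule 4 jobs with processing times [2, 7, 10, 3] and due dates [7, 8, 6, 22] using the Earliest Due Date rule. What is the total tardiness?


Sort by due date (EDD order): [(10, 6), (2, 7), (7, 8), (3, 22)]
Compute completion times and tardiness:
  Job 1: p=10, d=6, C=10, tardiness=max(0,10-6)=4
  Job 2: p=2, d=7, C=12, tardiness=max(0,12-7)=5
  Job 3: p=7, d=8, C=19, tardiness=max(0,19-8)=11
  Job 4: p=3, d=22, C=22, tardiness=max(0,22-22)=0
Total tardiness = 20

20


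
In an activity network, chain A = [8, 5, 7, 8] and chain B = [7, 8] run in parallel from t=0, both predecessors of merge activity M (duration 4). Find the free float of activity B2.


ES(B2) = sum of predecessors on chain B = 7
EF(B2) = ES + duration = 7 + 8 = 15
Successor of B2 is M. ES(M) = max(sum(A), sum(B)) = max(28, 15) = 28
Free float = ES(successor) - EF(current) = 28 - 15 = 13

13


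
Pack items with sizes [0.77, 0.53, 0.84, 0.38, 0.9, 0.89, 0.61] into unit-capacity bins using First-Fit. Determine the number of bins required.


Place items sequentially using First-Fit:
  Item 0.77 -> new Bin 1
  Item 0.53 -> new Bin 2
  Item 0.84 -> new Bin 3
  Item 0.38 -> Bin 2 (now 0.91)
  Item 0.9 -> new Bin 4
  Item 0.89 -> new Bin 5
  Item 0.61 -> new Bin 6
Total bins used = 6

6


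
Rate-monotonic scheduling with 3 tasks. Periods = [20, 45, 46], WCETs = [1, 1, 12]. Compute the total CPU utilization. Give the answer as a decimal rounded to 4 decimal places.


Compute individual utilizations (exact fractions):
  Task 1: C/T = 1/20 (approx. 0.05)
  Task 2: C/T = 1/45 (approx. 0.0222)
  Task 3: C/T = 12/46 = 6/23 (approx. 0.2609)
Total utilization U = 1/20 + 1/45 + 6/23 = 1379/4140
Rounded to 4 decimal places: U = 0.3331
RM (Liu & Layland) bound for 3 tasks = 0.779763; compare with U = 1379/4140 (approx. 0.333092)
U <= bound, so schedulable by RM sufficient condition.

0.3331


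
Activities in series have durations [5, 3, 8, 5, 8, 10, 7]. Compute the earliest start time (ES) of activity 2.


Activity 2 starts after activities 1 through 1 complete.
Predecessor durations: [5]
ES = 5 = 5

5


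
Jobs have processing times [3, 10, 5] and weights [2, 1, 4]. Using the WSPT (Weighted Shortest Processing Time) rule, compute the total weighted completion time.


Compute p/w ratios and sort ascending (WSPT): [(5, 4), (3, 2), (10, 1)]
Compute weighted completion times:
  Job (p=5,w=4): C=5, w*C=4*5=20
  Job (p=3,w=2): C=8, w*C=2*8=16
  Job (p=10,w=1): C=18, w*C=1*18=18
Total weighted completion time = 54

54


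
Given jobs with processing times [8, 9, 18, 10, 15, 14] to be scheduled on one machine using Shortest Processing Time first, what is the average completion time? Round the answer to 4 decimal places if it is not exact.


Sort jobs by processing time (SPT order): [8, 9, 10, 14, 15, 18]
Compute completion times sequentially:
  Job 1: processing = 8, completes at 8
  Job 2: processing = 9, completes at 17
  Job 3: processing = 10, completes at 27
  Job 4: processing = 14, completes at 41
  Job 5: processing = 15, completes at 56
  Job 6: processing = 18, completes at 74
Sum of completion times = 223
Average completion time = 223/6 = 37.1667

37.1667


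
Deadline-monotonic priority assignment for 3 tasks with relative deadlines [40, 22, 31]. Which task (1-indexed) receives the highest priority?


Sort tasks by relative deadline (ascending):
  Task 2: deadline = 22
  Task 3: deadline = 31
  Task 1: deadline = 40
Priority order (highest first): [2, 3, 1]
Highest priority task = 2

2


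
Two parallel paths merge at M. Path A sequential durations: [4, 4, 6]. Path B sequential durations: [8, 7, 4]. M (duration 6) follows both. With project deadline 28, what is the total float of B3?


Forward pass: ES(B3) = sum of predecessors on chain B = 15
EF = ES + duration = 15 + 4 = 19
Backward pass: LF(M) = deadline = 28; LS(M) = 28 - 6 = 22
LF(B3) = LS(M) - sum(successors on chain B) = 22 - 0 = 22
LS = LF - duration = 22 - 4 = 18
Total float = LS - ES = 18 - 15 = 3

3


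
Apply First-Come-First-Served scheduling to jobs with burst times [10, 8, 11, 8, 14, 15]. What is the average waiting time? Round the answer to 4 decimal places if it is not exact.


FCFS order (as given): [10, 8, 11, 8, 14, 15]
Waiting times:
  Job 1: wait = 0
  Job 2: wait = 10
  Job 3: wait = 18
  Job 4: wait = 29
  Job 5: wait = 37
  Job 6: wait = 51
Sum of waiting times = 145
Average waiting time = 145/6 = 24.1667

24.1667


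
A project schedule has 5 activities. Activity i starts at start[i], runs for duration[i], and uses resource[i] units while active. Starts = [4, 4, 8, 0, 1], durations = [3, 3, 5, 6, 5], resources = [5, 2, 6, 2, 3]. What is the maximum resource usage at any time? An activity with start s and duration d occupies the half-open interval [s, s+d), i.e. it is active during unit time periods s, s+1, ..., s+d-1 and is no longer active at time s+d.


Each activity i is active on [start_i, start_i + duration_i).
Compute total resource usage per time slot:
  t=0: active resources = [2], total = 2
  t=1: active resources = [2, 3], total = 5
  t=2: active resources = [2, 3], total = 5
  t=3: active resources = [2, 3], total = 5
  t=4: active resources = [5, 2, 2, 3], total = 12
  t=5: active resources = [5, 2, 2, 3], total = 12
  t=6: active resources = [5, 2], total = 7
  t=7: active resources = [], total = 0
  t=8: active resources = [6], total = 6
  t=9: active resources = [6], total = 6
  t=10: active resources = [6], total = 6
  t=11: active resources = [6], total = 6
  t=12: active resources = [6], total = 6
Peak resource demand = 12

12


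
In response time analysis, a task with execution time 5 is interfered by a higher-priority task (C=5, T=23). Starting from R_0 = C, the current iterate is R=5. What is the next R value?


R_next = C + ceil(R_prev / T_hp) * C_hp
ceil(5 / 23) = ceil(0.2174) = 1
Interference = 1 * 5 = 5
R_next = 5 + 5 = 10

10


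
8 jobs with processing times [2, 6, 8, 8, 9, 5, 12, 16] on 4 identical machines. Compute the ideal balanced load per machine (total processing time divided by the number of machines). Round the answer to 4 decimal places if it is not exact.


Total processing time = 2 + 6 + 8 + 8 + 9 + 5 + 12 + 16 = 66
Number of machines = 4
Ideal balanced load = 66 / 4 = 16.5

16.5


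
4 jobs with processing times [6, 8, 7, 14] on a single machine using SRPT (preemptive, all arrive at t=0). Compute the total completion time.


Since all jobs arrive at t=0, SRPT equals SPT ordering.
SPT order: [6, 7, 8, 14]
Completion times:
  Job 1: p=6, C=6
  Job 2: p=7, C=13
  Job 3: p=8, C=21
  Job 4: p=14, C=35
Total completion time = 6 + 13 + 21 + 35 = 75

75


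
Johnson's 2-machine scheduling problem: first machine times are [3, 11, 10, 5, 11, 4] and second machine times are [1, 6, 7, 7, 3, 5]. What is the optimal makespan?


Apply Johnson's rule:
  Group 1 (a <= b): [(6, 4, 5), (4, 5, 7)]
  Group 2 (a > b): [(3, 10, 7), (2, 11, 6), (5, 11, 3), (1, 3, 1)]
Optimal job order: [6, 4, 3, 2, 5, 1]
Schedule:
  Job 6: M1 done at 4, M2 done at 9
  Job 4: M1 done at 9, M2 done at 16
  Job 3: M1 done at 19, M2 done at 26
  Job 2: M1 done at 30, M2 done at 36
  Job 5: M1 done at 41, M2 done at 44
  Job 1: M1 done at 44, M2 done at 45
Makespan = 45

45


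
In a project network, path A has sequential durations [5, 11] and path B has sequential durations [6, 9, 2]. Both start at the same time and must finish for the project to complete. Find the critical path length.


Path A total = 5 + 11 = 16
Path B total = 6 + 9 + 2 = 17
Critical path = longest path = max(16, 17) = 17

17


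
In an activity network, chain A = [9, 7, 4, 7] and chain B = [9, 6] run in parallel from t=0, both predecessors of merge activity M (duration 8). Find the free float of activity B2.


ES(B2) = sum of predecessors on chain B = 9
EF(B2) = ES + duration = 9 + 6 = 15
Successor of B2 is M. ES(M) = max(sum(A), sum(B)) = max(27, 15) = 27
Free float = ES(successor) - EF(current) = 27 - 15 = 12

12


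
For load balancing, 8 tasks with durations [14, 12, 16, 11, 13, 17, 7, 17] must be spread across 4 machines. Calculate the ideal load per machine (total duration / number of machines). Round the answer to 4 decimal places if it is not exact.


Total processing time = 14 + 12 + 16 + 11 + 13 + 17 + 7 + 17 = 107
Number of machines = 4
Ideal balanced load = 107 / 4 = 26.75

26.75


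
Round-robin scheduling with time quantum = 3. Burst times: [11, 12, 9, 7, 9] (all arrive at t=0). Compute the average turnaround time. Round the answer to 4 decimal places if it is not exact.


Time quantum = 3
Execution trace:
  J1 runs 3 units, time = 3
  J2 runs 3 units, time = 6
  J3 runs 3 units, time = 9
  J4 runs 3 units, time = 12
  J5 runs 3 units, time = 15
  J1 runs 3 units, time = 18
  J2 runs 3 units, time = 21
  J3 runs 3 units, time = 24
  J4 runs 3 units, time = 27
  J5 runs 3 units, time = 30
  J1 runs 3 units, time = 33
  J2 runs 3 units, time = 36
  J3 runs 3 units, time = 39
  J4 runs 1 units, time = 40
  J5 runs 3 units, time = 43
  J1 runs 2 units, time = 45
  J2 runs 3 units, time = 48
Finish times: [45, 48, 39, 40, 43]
Average turnaround = 215/5 = 43.0

43.0


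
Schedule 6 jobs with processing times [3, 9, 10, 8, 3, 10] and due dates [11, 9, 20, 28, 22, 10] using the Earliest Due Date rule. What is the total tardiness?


Sort by due date (EDD order): [(9, 9), (10, 10), (3, 11), (10, 20), (3, 22), (8, 28)]
Compute completion times and tardiness:
  Job 1: p=9, d=9, C=9, tardiness=max(0,9-9)=0
  Job 2: p=10, d=10, C=19, tardiness=max(0,19-10)=9
  Job 3: p=3, d=11, C=22, tardiness=max(0,22-11)=11
  Job 4: p=10, d=20, C=32, tardiness=max(0,32-20)=12
  Job 5: p=3, d=22, C=35, tardiness=max(0,35-22)=13
  Job 6: p=8, d=28, C=43, tardiness=max(0,43-28)=15
Total tardiness = 60

60


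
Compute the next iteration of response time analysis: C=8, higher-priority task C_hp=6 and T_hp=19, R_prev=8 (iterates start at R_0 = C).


R_next = C + ceil(R_prev / T_hp) * C_hp
ceil(8 / 19) = ceil(0.4211) = 1
Interference = 1 * 6 = 6
R_next = 8 + 6 = 14

14


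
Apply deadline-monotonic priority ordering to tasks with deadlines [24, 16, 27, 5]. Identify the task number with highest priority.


Sort tasks by relative deadline (ascending):
  Task 4: deadline = 5
  Task 2: deadline = 16
  Task 1: deadline = 24
  Task 3: deadline = 27
Priority order (highest first): [4, 2, 1, 3]
Highest priority task = 4

4


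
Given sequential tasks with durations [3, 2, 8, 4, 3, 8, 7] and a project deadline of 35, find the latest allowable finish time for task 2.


LF(activity 2) = deadline - sum of successor durations
Successors: activities 3 through 7 with durations [8, 4, 3, 8, 7]
Sum of successor durations = 30
LF = 35 - 30 = 5

5


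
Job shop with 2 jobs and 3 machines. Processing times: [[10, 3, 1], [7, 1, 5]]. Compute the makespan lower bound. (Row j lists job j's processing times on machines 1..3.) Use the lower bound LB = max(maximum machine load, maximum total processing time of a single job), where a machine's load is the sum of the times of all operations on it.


Machine loads:
  Machine 1: 10 + 7 = 17
  Machine 2: 3 + 1 = 4
  Machine 3: 1 + 5 = 6
Max machine load = 17
Job totals:
  Job 1: 14
  Job 2: 13
Max job total = 14
Lower bound = max(17, 14) = 17

17


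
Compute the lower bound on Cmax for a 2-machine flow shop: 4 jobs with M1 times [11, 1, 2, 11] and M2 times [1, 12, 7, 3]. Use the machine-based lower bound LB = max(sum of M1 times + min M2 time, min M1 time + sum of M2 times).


LB1 = sum(M1 times) + min(M2 times) = 25 + 1 = 26
LB2 = min(M1 times) + sum(M2 times) = 1 + 23 = 24
Lower bound = max(LB1, LB2) = max(26, 24) = 26

26


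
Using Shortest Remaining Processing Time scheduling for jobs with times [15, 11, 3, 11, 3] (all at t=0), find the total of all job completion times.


Since all jobs arrive at t=0, SRPT equals SPT ordering.
SPT order: [3, 3, 11, 11, 15]
Completion times:
  Job 1: p=3, C=3
  Job 2: p=3, C=6
  Job 3: p=11, C=17
  Job 4: p=11, C=28
  Job 5: p=15, C=43
Total completion time = 3 + 6 + 17 + 28 + 43 = 97

97


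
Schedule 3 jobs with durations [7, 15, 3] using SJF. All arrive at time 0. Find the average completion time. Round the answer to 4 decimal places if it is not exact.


SJF order (ascending): [3, 7, 15]
Completion times:
  Job 1: burst=3, C=3
  Job 2: burst=7, C=10
  Job 3: burst=15, C=25
Average completion = 38/3 = 12.6667

12.6667


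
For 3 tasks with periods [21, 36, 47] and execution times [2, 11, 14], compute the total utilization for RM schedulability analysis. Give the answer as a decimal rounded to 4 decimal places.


Compute individual utilizations (exact fractions):
  Task 1: C/T = 2/21 (approx. 0.0952)
  Task 2: C/T = 11/36 (approx. 0.3056)
  Task 3: C/T = 14/47 (approx. 0.2979)
Total utilization U = 2/21 + 11/36 + 14/47 = 8275/11844
Rounded to 4 decimal places: U = 0.6987
RM (Liu & Layland) bound for 3 tasks = 0.779763; compare with U = 8275/11844 (approx. 0.698666)
U <= bound, so schedulable by RM sufficient condition.

0.6987


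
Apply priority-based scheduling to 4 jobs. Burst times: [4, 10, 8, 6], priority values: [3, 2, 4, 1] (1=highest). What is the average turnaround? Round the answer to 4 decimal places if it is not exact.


Sort by priority (ascending = highest first):
Order: [(1, 6), (2, 10), (3, 4), (4, 8)]
Completion times:
  Priority 1, burst=6, C=6
  Priority 2, burst=10, C=16
  Priority 3, burst=4, C=20
  Priority 4, burst=8, C=28
Average turnaround = 70/4 = 17.5

17.5


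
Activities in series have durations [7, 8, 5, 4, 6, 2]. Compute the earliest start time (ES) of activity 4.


Activity 4 starts after activities 1 through 3 complete.
Predecessor durations: [7, 8, 5]
ES = 7 + 8 + 5 = 20

20


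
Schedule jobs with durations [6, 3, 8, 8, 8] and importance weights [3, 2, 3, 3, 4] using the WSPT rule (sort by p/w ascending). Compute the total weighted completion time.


Compute p/w ratios and sort ascending (WSPT): [(3, 2), (6, 3), (8, 4), (8, 3), (8, 3)]
Compute weighted completion times:
  Job (p=3,w=2): C=3, w*C=2*3=6
  Job (p=6,w=3): C=9, w*C=3*9=27
  Job (p=8,w=4): C=17, w*C=4*17=68
  Job (p=8,w=3): C=25, w*C=3*25=75
  Job (p=8,w=3): C=33, w*C=3*33=99
Total weighted completion time = 275

275


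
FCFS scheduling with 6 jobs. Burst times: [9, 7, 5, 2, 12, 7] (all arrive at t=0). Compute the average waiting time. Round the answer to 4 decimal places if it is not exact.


FCFS order (as given): [9, 7, 5, 2, 12, 7]
Waiting times:
  Job 1: wait = 0
  Job 2: wait = 9
  Job 3: wait = 16
  Job 4: wait = 21
  Job 5: wait = 23
  Job 6: wait = 35
Sum of waiting times = 104
Average waiting time = 104/6 = 17.3333

17.3333


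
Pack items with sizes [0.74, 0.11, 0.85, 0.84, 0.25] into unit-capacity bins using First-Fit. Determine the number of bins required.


Place items sequentially using First-Fit:
  Item 0.74 -> new Bin 1
  Item 0.11 -> Bin 1 (now 0.85)
  Item 0.85 -> new Bin 2
  Item 0.84 -> new Bin 3
  Item 0.25 -> new Bin 4
Total bins used = 4

4


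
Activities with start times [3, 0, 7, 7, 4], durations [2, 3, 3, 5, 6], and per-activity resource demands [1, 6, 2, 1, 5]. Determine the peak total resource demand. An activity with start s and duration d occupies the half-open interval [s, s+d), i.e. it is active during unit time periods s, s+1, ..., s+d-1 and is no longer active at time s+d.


Each activity i is active on [start_i, start_i + duration_i).
Compute total resource usage per time slot:
  t=0: active resources = [6], total = 6
  t=1: active resources = [6], total = 6
  t=2: active resources = [6], total = 6
  t=3: active resources = [1], total = 1
  t=4: active resources = [1, 5], total = 6
  t=5: active resources = [5], total = 5
  t=6: active resources = [5], total = 5
  t=7: active resources = [2, 1, 5], total = 8
  t=8: active resources = [2, 1, 5], total = 8
  t=9: active resources = [2, 1, 5], total = 8
  t=10: active resources = [1], total = 1
  t=11: active resources = [1], total = 1
Peak resource demand = 8

8


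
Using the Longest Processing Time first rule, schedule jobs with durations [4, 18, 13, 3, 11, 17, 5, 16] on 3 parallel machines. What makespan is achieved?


Sort jobs in decreasing order (LPT): [18, 17, 16, 13, 11, 5, 4, 3]
Assign each job to the least loaded machine:
  Machine 1: jobs [18, 5, 4, 3], load = 30
  Machine 2: jobs [17, 11], load = 28
  Machine 3: jobs [16, 13], load = 29
Makespan = max load = 30

30


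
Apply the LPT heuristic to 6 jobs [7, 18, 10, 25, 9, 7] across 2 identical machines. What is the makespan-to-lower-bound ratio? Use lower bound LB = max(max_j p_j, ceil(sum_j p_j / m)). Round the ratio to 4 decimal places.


LPT order: [25, 18, 10, 9, 7, 7]
Machine loads after assignment: [41, 35]
LPT makespan = 41
Lower bound = max(max_job, ceil(total/2)) = max(25, 38) = 38
Ratio = 41 / 38 = 1.0789

1.0789


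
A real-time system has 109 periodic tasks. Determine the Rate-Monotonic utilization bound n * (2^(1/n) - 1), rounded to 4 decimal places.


Compute 2^(1/109) = 1.0063794108
Subtract 1: 1.0063794108 - 1 = 0.0063794108
Multiply by n: 109 * 0.0063794108 = 0.6953557772
Round to 4 dp: 0.6954

0.6954


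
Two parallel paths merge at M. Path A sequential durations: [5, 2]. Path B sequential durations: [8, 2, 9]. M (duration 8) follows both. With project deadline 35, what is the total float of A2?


Forward pass: ES(A2) = sum of predecessors on chain A = 5
EF = ES + duration = 5 + 2 = 7
Backward pass: LF(M) = deadline = 35; LS(M) = 35 - 8 = 27
LF(A2) = LS(M) - sum(successors on chain A) = 27 - 0 = 27
LS = LF - duration = 27 - 2 = 25
Total float = LS - ES = 25 - 5 = 20

20


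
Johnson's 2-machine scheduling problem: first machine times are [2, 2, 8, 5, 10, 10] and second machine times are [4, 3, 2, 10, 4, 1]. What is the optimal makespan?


Apply Johnson's rule:
  Group 1 (a <= b): [(1, 2, 4), (2, 2, 3), (4, 5, 10)]
  Group 2 (a > b): [(5, 10, 4), (3, 8, 2), (6, 10, 1)]
Optimal job order: [1, 2, 4, 5, 3, 6]
Schedule:
  Job 1: M1 done at 2, M2 done at 6
  Job 2: M1 done at 4, M2 done at 9
  Job 4: M1 done at 9, M2 done at 19
  Job 5: M1 done at 19, M2 done at 23
  Job 3: M1 done at 27, M2 done at 29
  Job 6: M1 done at 37, M2 done at 38
Makespan = 38

38


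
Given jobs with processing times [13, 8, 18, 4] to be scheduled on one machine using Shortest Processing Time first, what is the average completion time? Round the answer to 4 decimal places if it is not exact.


Sort jobs by processing time (SPT order): [4, 8, 13, 18]
Compute completion times sequentially:
  Job 1: processing = 4, completes at 4
  Job 2: processing = 8, completes at 12
  Job 3: processing = 13, completes at 25
  Job 4: processing = 18, completes at 43
Sum of completion times = 84
Average completion time = 84/4 = 21.0

21.0


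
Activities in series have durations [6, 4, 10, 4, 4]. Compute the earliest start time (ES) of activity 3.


Activity 3 starts after activities 1 through 2 complete.
Predecessor durations: [6, 4]
ES = 6 + 4 = 10

10


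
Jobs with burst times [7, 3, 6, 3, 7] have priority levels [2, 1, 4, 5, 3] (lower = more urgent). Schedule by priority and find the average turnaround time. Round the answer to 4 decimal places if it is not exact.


Sort by priority (ascending = highest first):
Order: [(1, 3), (2, 7), (3, 7), (4, 6), (5, 3)]
Completion times:
  Priority 1, burst=3, C=3
  Priority 2, burst=7, C=10
  Priority 3, burst=7, C=17
  Priority 4, burst=6, C=23
  Priority 5, burst=3, C=26
Average turnaround = 79/5 = 15.8

15.8


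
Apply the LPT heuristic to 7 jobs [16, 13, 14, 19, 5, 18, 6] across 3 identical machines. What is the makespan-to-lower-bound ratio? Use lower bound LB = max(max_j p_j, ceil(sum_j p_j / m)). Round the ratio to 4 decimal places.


LPT order: [19, 18, 16, 14, 13, 6, 5]
Machine loads after assignment: [30, 31, 30]
LPT makespan = 31
Lower bound = max(max_job, ceil(total/3)) = max(19, 31) = 31
Ratio = 31 / 31 = 1.0

1.0


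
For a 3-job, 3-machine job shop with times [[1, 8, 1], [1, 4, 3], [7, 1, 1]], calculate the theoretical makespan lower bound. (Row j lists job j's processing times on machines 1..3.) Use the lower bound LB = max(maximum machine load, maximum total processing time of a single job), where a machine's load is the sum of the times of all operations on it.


Machine loads:
  Machine 1: 1 + 1 + 7 = 9
  Machine 2: 8 + 4 + 1 = 13
  Machine 3: 1 + 3 + 1 = 5
Max machine load = 13
Job totals:
  Job 1: 10
  Job 2: 8
  Job 3: 9
Max job total = 10
Lower bound = max(13, 10) = 13

13


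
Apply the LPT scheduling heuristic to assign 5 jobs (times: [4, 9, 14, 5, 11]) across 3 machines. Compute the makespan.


Sort jobs in decreasing order (LPT): [14, 11, 9, 5, 4]
Assign each job to the least loaded machine:
  Machine 1: jobs [14], load = 14
  Machine 2: jobs [11, 4], load = 15
  Machine 3: jobs [9, 5], load = 14
Makespan = max load = 15

15


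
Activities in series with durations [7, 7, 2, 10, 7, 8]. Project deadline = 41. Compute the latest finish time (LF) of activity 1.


LF(activity 1) = deadline - sum of successor durations
Successors: activities 2 through 6 with durations [7, 2, 10, 7, 8]
Sum of successor durations = 34
LF = 41 - 34 = 7

7


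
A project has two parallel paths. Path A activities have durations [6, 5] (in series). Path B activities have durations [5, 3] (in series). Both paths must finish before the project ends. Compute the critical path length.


Path A total = 6 + 5 = 11
Path B total = 5 + 3 = 8
Critical path = longest path = max(11, 8) = 11

11


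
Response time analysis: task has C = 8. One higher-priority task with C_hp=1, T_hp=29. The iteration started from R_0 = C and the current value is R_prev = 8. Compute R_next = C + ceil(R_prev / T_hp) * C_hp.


R_next = C + ceil(R_prev / T_hp) * C_hp
ceil(8 / 29) = ceil(0.2759) = 1
Interference = 1 * 1 = 1
R_next = 8 + 1 = 9

9


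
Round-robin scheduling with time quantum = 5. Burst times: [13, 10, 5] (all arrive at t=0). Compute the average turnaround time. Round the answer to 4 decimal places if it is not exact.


Time quantum = 5
Execution trace:
  J1 runs 5 units, time = 5
  J2 runs 5 units, time = 10
  J3 runs 5 units, time = 15
  J1 runs 5 units, time = 20
  J2 runs 5 units, time = 25
  J1 runs 3 units, time = 28
Finish times: [28, 25, 15]
Average turnaround = 68/3 = 22.6667

22.6667


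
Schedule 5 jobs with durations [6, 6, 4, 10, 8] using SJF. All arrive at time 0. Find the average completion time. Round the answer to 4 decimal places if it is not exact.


SJF order (ascending): [4, 6, 6, 8, 10]
Completion times:
  Job 1: burst=4, C=4
  Job 2: burst=6, C=10
  Job 3: burst=6, C=16
  Job 4: burst=8, C=24
  Job 5: burst=10, C=34
Average completion = 88/5 = 17.6

17.6


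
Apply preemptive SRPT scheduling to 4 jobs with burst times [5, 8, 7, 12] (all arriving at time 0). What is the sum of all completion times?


Since all jobs arrive at t=0, SRPT equals SPT ordering.
SPT order: [5, 7, 8, 12]
Completion times:
  Job 1: p=5, C=5
  Job 2: p=7, C=12
  Job 3: p=8, C=20
  Job 4: p=12, C=32
Total completion time = 5 + 12 + 20 + 32 = 69

69


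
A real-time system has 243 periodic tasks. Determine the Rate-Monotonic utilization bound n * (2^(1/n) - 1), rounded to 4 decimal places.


Compute 2^(1/243) = 1.0028565297
Subtract 1: 1.0028565297 - 1 = 0.0028565297
Multiply by n: 243 * 0.0028565297 = 0.6941367171
Round to 4 dp: 0.6941

0.6941


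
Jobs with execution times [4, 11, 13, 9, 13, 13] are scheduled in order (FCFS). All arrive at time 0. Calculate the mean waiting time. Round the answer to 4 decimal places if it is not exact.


FCFS order (as given): [4, 11, 13, 9, 13, 13]
Waiting times:
  Job 1: wait = 0
  Job 2: wait = 4
  Job 3: wait = 15
  Job 4: wait = 28
  Job 5: wait = 37
  Job 6: wait = 50
Sum of waiting times = 134
Average waiting time = 134/6 = 22.3333

22.3333


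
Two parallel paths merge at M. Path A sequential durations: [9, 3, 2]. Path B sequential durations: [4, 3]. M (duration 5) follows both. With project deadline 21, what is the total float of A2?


Forward pass: ES(A2) = sum of predecessors on chain A = 9
EF = ES + duration = 9 + 3 = 12
Backward pass: LF(M) = deadline = 21; LS(M) = 21 - 5 = 16
LF(A2) = LS(M) - sum(successors on chain A) = 16 - 2 = 14
LS = LF - duration = 14 - 3 = 11
Total float = LS - ES = 11 - 9 = 2

2


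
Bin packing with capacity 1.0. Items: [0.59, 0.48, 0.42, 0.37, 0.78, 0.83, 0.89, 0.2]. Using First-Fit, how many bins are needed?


Place items sequentially using First-Fit:
  Item 0.59 -> new Bin 1
  Item 0.48 -> new Bin 2
  Item 0.42 -> Bin 2 (now 0.9)
  Item 0.37 -> Bin 1 (now 0.96)
  Item 0.78 -> new Bin 3
  Item 0.83 -> new Bin 4
  Item 0.89 -> new Bin 5
  Item 0.2 -> Bin 3 (now 0.98)
Total bins used = 5

5
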